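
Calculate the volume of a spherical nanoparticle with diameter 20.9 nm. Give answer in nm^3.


Radius r = 20.9/2 = 10.45 nm
Volume V = (4/3) * pi * r^3
V = (4/3) * pi * (10.45)^3
V = 4780.11 nm^3

4780.11


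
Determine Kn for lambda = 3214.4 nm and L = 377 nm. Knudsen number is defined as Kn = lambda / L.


Knudsen number Kn = lambda / L
Kn = 3214.4 / 377
Kn = 8.5263

8.5263


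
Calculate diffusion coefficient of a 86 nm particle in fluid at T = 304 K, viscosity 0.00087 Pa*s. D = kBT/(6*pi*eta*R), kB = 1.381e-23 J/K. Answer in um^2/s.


Radius R = 86/2 = 43 nm = 4.3e-08 m
D = kB*T / (6*pi*eta*R)
D = 1.381e-23 * 304 / (6 * pi * 0.00087 * 4.3e-08)
D = 5.95358e-12 m^2/s = 5.954 um^2/s

5.954


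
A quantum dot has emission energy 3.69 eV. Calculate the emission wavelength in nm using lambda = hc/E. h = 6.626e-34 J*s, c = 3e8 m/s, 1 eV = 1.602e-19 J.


Convert energy: E = 3.69 eV = 3.69 * 1.602e-19 = 5.91138e-19 J
lambda = h*c / E = 6.626e-34 * 3e8 / 5.91138e-19
lambda = 3.36267e-07 m = 336.3 nm

336.3


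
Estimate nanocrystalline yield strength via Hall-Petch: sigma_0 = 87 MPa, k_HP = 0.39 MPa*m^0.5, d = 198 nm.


d = 198 nm = 1.98e-07 m
sqrt(d) = 0.0004449719
Hall-Petch contribution = k / sqrt(d) = 0.39 / 0.0004449719 = 876.5 MPa
sigma = sigma_0 + k/sqrt(d) = 87 + 876.5 = 963.5 MPa

963.5


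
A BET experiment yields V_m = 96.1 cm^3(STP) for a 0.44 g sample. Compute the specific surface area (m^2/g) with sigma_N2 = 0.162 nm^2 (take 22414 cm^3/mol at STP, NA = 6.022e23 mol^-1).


Number of moles in monolayer = V_m / 22414 = 96.1 / 22414 = 0.0042875
Number of molecules = moles * NA = 0.0042875 * 6.022e23
SA = molecules * sigma / mass
SA = (96.1 / 22414) * 6.022e23 * 0.162e-18 / 0.44
SA = 950.6 m^2/g

950.6


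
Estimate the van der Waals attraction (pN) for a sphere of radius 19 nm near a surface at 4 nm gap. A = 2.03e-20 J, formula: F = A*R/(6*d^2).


Convert to SI: R = 19 nm = 1.9e-08 m, d = 4 nm = 4e-09 m
F = A * R / (6 * d^2)
F = 2.03e-20 * 1.9e-08 / (6 * (4e-09)^2)
F = 4.01771e-12 N = 4.018 pN

4.018


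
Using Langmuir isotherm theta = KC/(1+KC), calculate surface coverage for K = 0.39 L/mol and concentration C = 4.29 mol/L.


Langmuir isotherm: theta = K*C / (1 + K*C)
K*C = 0.39 * 4.29 = 1.6731
theta = 1.6731 / (1 + 1.6731) = 1.6731 / 2.6731
theta = 0.6259

0.6259


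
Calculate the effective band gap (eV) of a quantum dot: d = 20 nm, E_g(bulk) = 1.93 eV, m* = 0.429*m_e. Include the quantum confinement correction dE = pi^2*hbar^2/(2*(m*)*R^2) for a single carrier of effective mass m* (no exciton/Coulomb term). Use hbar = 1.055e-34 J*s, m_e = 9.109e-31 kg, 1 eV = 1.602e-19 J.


Radius R = 20/2 nm = 1e-08 m
Confinement energy dE = pi^2 * hbar^2 / (2 * m_eff * m_e * R^2)
dE = pi^2 * (1.055e-34)^2 / (2 * 0.429 * 9.109e-31 * (1e-08)^2) J, divided by 1.602e-19 J/eV
dE = 0.0088 eV
Total band gap = E_g(bulk) + dE = 1.93 + 0.0088 = 1.9388 eV

1.9388


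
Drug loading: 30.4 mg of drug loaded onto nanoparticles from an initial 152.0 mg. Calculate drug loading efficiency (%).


Drug loading efficiency = (drug loaded / drug initial) * 100
DLE = 30.4 / 152.0 * 100
DLE = 0.2 * 100
DLE = 20.0%

20.0


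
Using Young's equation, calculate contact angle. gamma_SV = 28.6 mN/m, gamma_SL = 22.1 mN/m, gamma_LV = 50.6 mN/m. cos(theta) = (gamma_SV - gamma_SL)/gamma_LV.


cos(theta) = (gamma_SV - gamma_SL) / gamma_LV
cos(theta) = (28.6 - 22.1) / 50.6
cos(theta) = 0.128458
theta = arccos(0.128458) = 82.62 degrees

82.62


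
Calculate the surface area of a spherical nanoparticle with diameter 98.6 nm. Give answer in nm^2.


Radius r = 98.6/2 = 49.3 nm
Surface area SA = 4 * pi * r^2
SA = 4 * pi * (49.3)^2
SA = 30542.44 nm^2

30542.44


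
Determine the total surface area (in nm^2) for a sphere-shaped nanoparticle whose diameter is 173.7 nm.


Radius r = 173.7/2 = 86.85 nm
Surface area SA = 4 * pi * r^2
SA = 4 * pi * (86.85)^2
SA = 94787.16 nm^2

94787.16


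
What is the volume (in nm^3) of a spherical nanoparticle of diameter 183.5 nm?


Radius r = 183.5/2 = 91.75 nm
Volume V = (4/3) * pi * r^3
V = (4/3) * pi * (91.75)^3
V = 3235242.42 nm^3

3235242.42


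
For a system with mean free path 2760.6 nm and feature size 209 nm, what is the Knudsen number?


Knudsen number Kn = lambda / L
Kn = 2760.6 / 209
Kn = 13.2086

13.2086


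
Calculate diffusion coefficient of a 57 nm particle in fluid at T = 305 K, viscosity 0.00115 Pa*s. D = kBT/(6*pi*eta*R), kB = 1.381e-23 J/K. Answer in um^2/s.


Radius R = 57/2 = 28.5 nm = 2.85e-08 m
D = kB*T / (6*pi*eta*R)
D = 1.381e-23 * 305 / (6 * pi * 0.00115 * 2.85e-08)
D = 6.81789e-12 m^2/s = 6.818 um^2/s

6.818


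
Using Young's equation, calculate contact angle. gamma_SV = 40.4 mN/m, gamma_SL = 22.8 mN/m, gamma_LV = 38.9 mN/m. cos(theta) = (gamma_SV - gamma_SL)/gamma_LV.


cos(theta) = (gamma_SV - gamma_SL) / gamma_LV
cos(theta) = (40.4 - 22.8) / 38.9
cos(theta) = 0.452442
theta = arccos(0.452442) = 63.1 degrees

63.1


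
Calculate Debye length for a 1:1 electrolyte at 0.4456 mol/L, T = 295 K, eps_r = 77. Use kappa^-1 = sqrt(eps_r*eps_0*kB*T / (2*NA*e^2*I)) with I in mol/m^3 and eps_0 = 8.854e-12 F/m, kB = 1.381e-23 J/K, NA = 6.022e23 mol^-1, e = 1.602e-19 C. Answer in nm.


Ionic strength I = 0.4456 * 1^2 * 1000 = 445.6 mol/m^3
kappa^-1 = sqrt(77 * 8.854e-12 * 1.381e-23 * 295 / (2 * 6.022e23 * (1.602e-19)^2 * 445.6))
kappa^-1 = 0.449 nm

0.449


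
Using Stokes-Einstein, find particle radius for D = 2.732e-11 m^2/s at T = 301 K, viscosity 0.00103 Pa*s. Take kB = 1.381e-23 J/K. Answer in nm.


Stokes-Einstein: R = kB*T / (6*pi*eta*D)
R = 1.381e-23 * 301 / (6 * pi * 0.00103 * 2.732e-11)
R = 7.83684e-09 m = 7.84 nm

7.84


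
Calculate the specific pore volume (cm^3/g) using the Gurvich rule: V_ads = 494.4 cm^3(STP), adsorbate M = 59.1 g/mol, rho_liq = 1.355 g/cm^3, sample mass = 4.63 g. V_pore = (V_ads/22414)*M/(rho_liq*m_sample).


Moles adsorbed n = V_ads / 22414 = 494.4 / 22414 = 2.205764e-02 mol
Liquid volume V_liq = n * M / rho_liq = 2.205764e-02 * 59.1 / 1.355 = 0.96207 cm^3
Specific pore volume V_pore = V_liq / m_sample = 0.96207 / 4.63
V_pore = 0.2078 cm^3/g

0.2078


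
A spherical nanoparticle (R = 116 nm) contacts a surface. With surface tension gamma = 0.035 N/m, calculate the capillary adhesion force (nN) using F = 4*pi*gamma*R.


Convert radius: R = 116 nm = 1.16e-07 m
F = 4 * pi * gamma * R
F = 4 * pi * 0.035 * 1.16e-07
F = 5.10195e-08 N = 51.0195 nN

51.0195


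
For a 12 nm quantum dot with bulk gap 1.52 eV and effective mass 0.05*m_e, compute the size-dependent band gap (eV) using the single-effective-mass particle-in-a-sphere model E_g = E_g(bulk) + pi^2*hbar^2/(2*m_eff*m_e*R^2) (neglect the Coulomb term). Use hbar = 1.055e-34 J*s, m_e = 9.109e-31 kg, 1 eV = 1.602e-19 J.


Radius R = 12/2 nm = 6e-09 m
Confinement energy dE = pi^2 * hbar^2 / (2 * m_eff * m_e * R^2)
dE = pi^2 * (1.055e-34)^2 / (2 * 0.05 * 9.109e-31 * (6e-09)^2) J, divided by 1.602e-19 J/eV
dE = 0.2091 eV
Total band gap = E_g(bulk) + dE = 1.52 + 0.2091 = 1.7291 eV

1.7291


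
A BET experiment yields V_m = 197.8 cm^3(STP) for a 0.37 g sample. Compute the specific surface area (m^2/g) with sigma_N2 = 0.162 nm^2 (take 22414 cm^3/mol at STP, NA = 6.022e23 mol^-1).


Number of moles in monolayer = V_m / 22414 = 197.8 / 22414 = 0.00882484
Number of molecules = moles * NA = 0.00882484 * 6.022e23
SA = molecules * sigma / mass
SA = (197.8 / 22414) * 6.022e23 * 0.162e-18 / 0.37
SA = 2326.8 m^2/g

2326.8


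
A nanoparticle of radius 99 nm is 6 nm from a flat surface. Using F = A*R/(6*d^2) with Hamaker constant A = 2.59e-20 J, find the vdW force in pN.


Convert to SI: R = 99 nm = 9.9e-08 m, d = 6 nm = 6e-09 m
F = A * R / (6 * d^2)
F = 2.59e-20 * 9.9e-08 / (6 * (6e-09)^2)
F = 1.18708e-11 N = 11.871 pN

11.871


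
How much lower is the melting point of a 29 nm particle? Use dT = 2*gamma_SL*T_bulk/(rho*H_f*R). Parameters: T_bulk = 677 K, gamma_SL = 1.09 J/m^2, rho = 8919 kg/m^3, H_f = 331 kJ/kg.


Radius R = 29/2 = 14.5 nm = 1.45e-08 m
Convert H_f = 331 kJ/kg = 331000 J/kg
dT = 2 * gamma_SL * T_bulk / (rho * H_f * R)
dT = 2 * 1.09 * 677 / (8919 * 331000 * 1.45e-08)
dT = 34.5 K

34.5


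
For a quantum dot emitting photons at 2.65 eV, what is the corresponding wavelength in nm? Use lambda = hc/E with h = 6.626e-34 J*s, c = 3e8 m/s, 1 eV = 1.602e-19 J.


Convert energy: E = 2.65 eV = 2.65 * 1.602e-19 = 4.2453e-19 J
lambda = h*c / E = 6.626e-34 * 3e8 / 4.2453e-19
lambda = 4.68235e-07 m = 468.2 nm

468.2


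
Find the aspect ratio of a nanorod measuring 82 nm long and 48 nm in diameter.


Aspect ratio AR = length / diameter
AR = 82 / 48
AR = 1.71

1.71


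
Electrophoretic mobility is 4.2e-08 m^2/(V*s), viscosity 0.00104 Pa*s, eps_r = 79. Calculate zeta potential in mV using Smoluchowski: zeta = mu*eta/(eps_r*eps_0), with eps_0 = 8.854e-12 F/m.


Smoluchowski equation: zeta = mu * eta / (eps_r * eps_0)
zeta = 4.2e-08 * 0.00104 / (79 * 8.854e-12)
zeta = 0.062448 V = 62.45 mV

62.45


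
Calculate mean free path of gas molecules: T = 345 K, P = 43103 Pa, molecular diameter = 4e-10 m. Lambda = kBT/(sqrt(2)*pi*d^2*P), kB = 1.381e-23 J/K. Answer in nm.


Mean free path: lambda = kB*T / (sqrt(2) * pi * d^2 * P)
lambda = 1.381e-23 * 345 / (sqrt(2) * pi * (4e-10)^2 * 43103)
lambda = 1.55496e-07 m
lambda = 155.5 nm

155.5


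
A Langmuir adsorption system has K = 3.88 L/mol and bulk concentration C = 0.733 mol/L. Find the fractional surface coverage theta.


Langmuir isotherm: theta = K*C / (1 + K*C)
K*C = 3.88 * 0.733 = 2.84404
theta = 2.84404 / (1 + 2.84404) = 2.84404 / 3.84404
theta = 0.7399

0.7399


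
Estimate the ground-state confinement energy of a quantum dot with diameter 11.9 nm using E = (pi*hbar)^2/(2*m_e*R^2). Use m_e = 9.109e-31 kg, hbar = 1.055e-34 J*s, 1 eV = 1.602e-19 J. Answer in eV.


Radius R = 11.9/2 = 5.95 nm = 5.95e-09 m
E = (pi * 1.055e-34)^2 / (2 * 9.109e-31 * (5.95e-09)^2)
E(J) = 1.70322e-21
E = E(J) / 1.602e-19 = 0.0106 eV

0.0106


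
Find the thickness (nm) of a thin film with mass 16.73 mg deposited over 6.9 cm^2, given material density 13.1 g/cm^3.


Convert: m = 16.73 mg = 1.6730e-05 kg, A = 6.9 cm^2 = 6.9000e-04 m^2, rho = 13.1 g/cm^3 = 13100 kg/m^3
t = m / (A * rho)
t = 1.6730e-05 / (6.9000e-04 * 13100)
t = 1.8509e-06 m = 1850.9 nm

1850.9


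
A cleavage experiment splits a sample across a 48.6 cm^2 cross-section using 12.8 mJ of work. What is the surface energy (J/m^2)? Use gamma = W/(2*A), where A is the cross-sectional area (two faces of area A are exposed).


Convert: A = 48.6 cm^2 = 0.00486 m^2, W = 12.8 mJ = 0.0128 J
Cleaving exposes two faces of area A, so total new surface = 2*A and gamma = W / (2*A)
gamma = 0.0128 / (2 * 0.00486)
gamma = 1.317 J/m^2

1.317


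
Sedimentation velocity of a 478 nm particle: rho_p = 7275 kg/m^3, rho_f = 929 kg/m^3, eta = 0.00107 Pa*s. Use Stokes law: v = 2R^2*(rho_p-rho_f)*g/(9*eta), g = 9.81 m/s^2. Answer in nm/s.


Radius R = 478/2 nm = 2.39e-07 m
Density difference = 7275 - 929 = 6346 kg/m^3
v = 2 * R^2 * (rho_p - rho_f) * g / (9 * eta)
v = 2 * (2.39e-07)^2 * 6346 * 9.81 / (9 * 0.00107)
v = 7.38531e-07 m/s = 738.5308 nm/s

738.5308


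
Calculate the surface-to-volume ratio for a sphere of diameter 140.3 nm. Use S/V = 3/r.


Radius r = 140.3/2 = 70.15 nm
S/V = 3 / r = 3 / 70.15
S/V = 0.0428 nm^-1

0.0428


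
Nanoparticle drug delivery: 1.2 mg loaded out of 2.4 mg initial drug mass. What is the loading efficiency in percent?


Drug loading efficiency = (drug loaded / drug initial) * 100
DLE = 1.2 / 2.4 * 100
DLE = 0.5 * 100
DLE = 50.0%

50.0


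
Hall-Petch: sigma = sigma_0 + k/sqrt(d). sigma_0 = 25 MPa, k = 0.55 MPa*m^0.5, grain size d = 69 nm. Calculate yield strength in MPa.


d = 69 nm = 6.9e-08 m
sqrt(d) = 0.0002626785
Hall-Petch contribution = k / sqrt(d) = 0.55 / 0.0002626785 = 2093.8 MPa
sigma = sigma_0 + k/sqrt(d) = 25 + 2093.8 = 2118.8 MPa

2118.8


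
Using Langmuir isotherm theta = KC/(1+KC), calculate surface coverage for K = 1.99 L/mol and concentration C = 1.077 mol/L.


Langmuir isotherm: theta = K*C / (1 + K*C)
K*C = 1.99 * 1.077 = 2.14323
theta = 2.14323 / (1 + 2.14323) = 2.14323 / 3.14323
theta = 0.6819

0.6819


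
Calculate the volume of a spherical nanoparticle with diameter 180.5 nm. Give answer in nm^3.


Radius r = 180.5/2 = 90.25 nm
Volume V = (4/3) * pi * r^3
V = (4/3) * pi * (90.25)^3
V = 3079145.71 nm^3

3079145.71


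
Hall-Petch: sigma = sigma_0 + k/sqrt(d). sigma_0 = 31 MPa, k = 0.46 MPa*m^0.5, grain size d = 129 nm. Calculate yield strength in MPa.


d = 129 nm = 1.29e-07 m
sqrt(d) = 0.0003591657
Hall-Petch contribution = k / sqrt(d) = 0.46 / 0.0003591657 = 1280.7 MPa
sigma = sigma_0 + k/sqrt(d) = 31 + 1280.7 = 1311.7 MPa

1311.7


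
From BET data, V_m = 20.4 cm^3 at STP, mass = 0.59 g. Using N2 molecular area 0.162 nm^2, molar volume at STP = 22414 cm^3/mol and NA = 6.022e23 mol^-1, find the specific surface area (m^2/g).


Number of moles in monolayer = V_m / 22414 = 20.4 / 22414 = 0.00091015
Number of molecules = moles * NA = 0.00091015 * 6.022e23
SA = molecules * sigma / mass
SA = (20.4 / 22414) * 6.022e23 * 0.162e-18 / 0.59
SA = 150.5 m^2/g

150.5


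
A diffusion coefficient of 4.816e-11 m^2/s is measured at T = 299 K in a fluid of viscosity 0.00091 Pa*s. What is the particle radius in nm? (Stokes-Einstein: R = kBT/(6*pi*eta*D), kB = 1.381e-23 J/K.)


Stokes-Einstein: R = kB*T / (6*pi*eta*D)
R = 1.381e-23 * 299 / (6 * pi * 0.00091 * 4.816e-11)
R = 4.99846e-09 m = 5.0 nm

5.0


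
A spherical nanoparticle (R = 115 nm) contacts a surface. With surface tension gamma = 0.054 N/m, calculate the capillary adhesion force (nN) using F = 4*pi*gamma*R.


Convert radius: R = 115 nm = 1.15e-07 m
F = 4 * pi * gamma * R
F = 4 * pi * 0.054 * 1.15e-07
F = 7.80372e-08 N = 78.0372 nN

78.0372


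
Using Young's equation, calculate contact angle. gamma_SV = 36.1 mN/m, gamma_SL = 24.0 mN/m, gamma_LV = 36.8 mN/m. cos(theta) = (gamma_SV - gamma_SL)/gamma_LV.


cos(theta) = (gamma_SV - gamma_SL) / gamma_LV
cos(theta) = (36.1 - 24.0) / 36.8
cos(theta) = 0.328804
theta = arccos(0.328804) = 70.8 degrees

70.8


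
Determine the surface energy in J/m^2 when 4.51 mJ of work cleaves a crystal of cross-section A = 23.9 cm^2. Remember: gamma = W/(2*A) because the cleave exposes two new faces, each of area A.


Convert: A = 23.9 cm^2 = 0.00239 m^2, W = 4.51 mJ = 0.00451 J
Cleaving exposes two faces of area A, so total new surface = 2*A and gamma = W / (2*A)
gamma = 0.00451 / (2 * 0.00239)
gamma = 0.944 J/m^2

0.944


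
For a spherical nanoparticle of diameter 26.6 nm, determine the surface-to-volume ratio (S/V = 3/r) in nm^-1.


Radius r = 26.6/2 = 13.3 nm
S/V = 3 / r = 3 / 13.3
S/V = 0.2256 nm^-1

0.2256


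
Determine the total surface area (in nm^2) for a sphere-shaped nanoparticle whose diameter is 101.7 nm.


Radius r = 101.7/2 = 50.85 nm
Surface area SA = 4 * pi * r^2
SA = 4 * pi * (50.85)^2
SA = 32493.15 nm^2

32493.15


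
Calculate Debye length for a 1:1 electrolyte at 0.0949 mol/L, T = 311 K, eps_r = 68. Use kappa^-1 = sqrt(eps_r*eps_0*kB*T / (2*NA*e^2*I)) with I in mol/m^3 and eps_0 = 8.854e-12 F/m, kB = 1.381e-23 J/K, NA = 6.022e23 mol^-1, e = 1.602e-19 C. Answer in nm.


Ionic strength I = 0.0949 * 1^2 * 1000 = 94.9 mol/m^3
kappa^-1 = sqrt(68 * 8.854e-12 * 1.381e-23 * 311 / (2 * 6.022e23 * (1.602e-19)^2 * 94.9))
kappa^-1 = 0.939 nm

0.939


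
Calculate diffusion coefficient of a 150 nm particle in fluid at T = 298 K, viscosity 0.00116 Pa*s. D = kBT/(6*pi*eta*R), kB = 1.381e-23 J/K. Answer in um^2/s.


Radius R = 150/2 = 75 nm = 7.5e-08 m
D = kB*T / (6*pi*eta*R)
D = 1.381e-23 * 298 / (6 * pi * 0.00116 * 7.5e-08)
D = 2.50951e-12 m^2/s = 2.51 um^2/s

2.51


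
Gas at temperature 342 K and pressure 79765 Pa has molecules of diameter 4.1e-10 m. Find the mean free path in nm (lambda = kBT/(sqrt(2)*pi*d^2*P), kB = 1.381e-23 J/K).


Mean free path: lambda = kB*T / (sqrt(2) * pi * d^2 * P)
lambda = 1.381e-23 * 342 / (sqrt(2) * pi * (4.1e-10)^2 * 79765)
lambda = 7.9282e-08 m
lambda = 79.28 nm

79.28


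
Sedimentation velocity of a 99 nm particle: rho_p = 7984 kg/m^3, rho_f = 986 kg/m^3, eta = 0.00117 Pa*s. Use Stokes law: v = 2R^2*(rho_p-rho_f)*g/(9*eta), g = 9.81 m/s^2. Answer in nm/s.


Radius R = 99/2 nm = 4.95e-08 m
Density difference = 7984 - 986 = 6998 kg/m^3
v = 2 * R^2 * (rho_p - rho_f) * g / (9 * eta)
v = 2 * (4.95e-08)^2 * 6998 * 9.81 / (9 * 0.00117)
v = 3.19488e-08 m/s = 31.9488 nm/s

31.9488


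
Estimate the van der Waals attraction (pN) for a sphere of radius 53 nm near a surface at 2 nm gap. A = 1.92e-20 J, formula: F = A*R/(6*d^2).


Convert to SI: R = 53 nm = 5.3e-08 m, d = 2 nm = 2e-09 m
F = A * R / (6 * d^2)
F = 1.92e-20 * 5.3e-08 / (6 * (2e-09)^2)
F = 4.24e-11 N = 42.4 pN

42.4


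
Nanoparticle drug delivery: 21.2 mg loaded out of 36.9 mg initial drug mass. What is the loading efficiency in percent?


Drug loading efficiency = (drug loaded / drug initial) * 100
DLE = 21.2 / 36.9 * 100
DLE = 0.5745 * 100
DLE = 57.45%

57.45


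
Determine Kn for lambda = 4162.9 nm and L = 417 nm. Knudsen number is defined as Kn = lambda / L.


Knudsen number Kn = lambda / L
Kn = 4162.9 / 417
Kn = 9.983

9.983


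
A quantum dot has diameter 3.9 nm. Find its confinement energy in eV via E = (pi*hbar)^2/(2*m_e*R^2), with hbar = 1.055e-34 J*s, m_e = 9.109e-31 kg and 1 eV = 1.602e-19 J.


Radius R = 3.9/2 = 1.95 nm = 1.95e-09 m
E = (pi * 1.055e-34)^2 / (2 * 9.109e-31 * (1.95e-09)^2)
E(J) = 1.58575e-20
E = E(J) / 1.602e-19 = 0.099 eV

0.099


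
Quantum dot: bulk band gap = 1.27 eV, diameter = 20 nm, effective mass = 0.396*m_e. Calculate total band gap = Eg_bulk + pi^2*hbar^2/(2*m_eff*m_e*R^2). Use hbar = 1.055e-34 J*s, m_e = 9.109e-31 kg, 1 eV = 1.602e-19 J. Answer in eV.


Radius R = 20/2 nm = 1e-08 m
Confinement energy dE = pi^2 * hbar^2 / (2 * m_eff * m_e * R^2)
dE = pi^2 * (1.055e-34)^2 / (2 * 0.396 * 9.109e-31 * (1e-08)^2) J, divided by 1.602e-19 J/eV
dE = 0.0095 eV
Total band gap = E_g(bulk) + dE = 1.27 + 0.0095 = 1.2795 eV

1.2795


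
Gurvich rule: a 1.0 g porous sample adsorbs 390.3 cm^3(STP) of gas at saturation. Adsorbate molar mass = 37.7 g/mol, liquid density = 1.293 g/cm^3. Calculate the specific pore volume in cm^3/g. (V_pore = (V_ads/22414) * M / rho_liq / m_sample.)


Moles adsorbed n = V_ads / 22414 = 390.3 / 22414 = 1.741322e-02 mol
Liquid volume V_liq = n * M / rho_liq = 1.741322e-02 * 37.7 / 1.293 = 0.50772 cm^3
Specific pore volume V_pore = V_liq / m_sample = 0.50772 / 1.0
V_pore = 0.5077 cm^3/g

0.5077


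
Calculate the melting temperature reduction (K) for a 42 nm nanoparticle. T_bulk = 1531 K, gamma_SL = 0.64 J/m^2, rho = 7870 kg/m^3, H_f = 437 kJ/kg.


Radius R = 42/2 = 21 nm = 2.1e-08 m
Convert H_f = 437 kJ/kg = 437000 J/kg
dT = 2 * gamma_SL * T_bulk / (rho * H_f * R)
dT = 2 * 0.64 * 1531 / (7870 * 437000 * 2.1e-08)
dT = 27.1 K

27.1


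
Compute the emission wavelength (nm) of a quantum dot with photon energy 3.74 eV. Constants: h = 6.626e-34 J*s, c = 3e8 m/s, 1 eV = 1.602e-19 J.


Convert energy: E = 3.74 eV = 3.74 * 1.602e-19 = 5.99148e-19 J
lambda = h*c / E = 6.626e-34 * 3e8 / 5.99148e-19
lambda = 3.31771e-07 m = 331.8 nm

331.8


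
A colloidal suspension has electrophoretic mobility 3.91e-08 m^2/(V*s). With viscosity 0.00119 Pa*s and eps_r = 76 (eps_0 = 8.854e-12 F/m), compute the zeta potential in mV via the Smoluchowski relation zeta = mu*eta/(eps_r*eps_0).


Smoluchowski equation: zeta = mu * eta / (eps_r * eps_0)
zeta = 3.91e-08 * 0.00119 / (76 * 8.854e-12)
zeta = 0.069147 V = 69.15 mV

69.15


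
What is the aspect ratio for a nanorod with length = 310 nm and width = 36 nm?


Aspect ratio AR = length / diameter
AR = 310 / 36
AR = 8.61

8.61


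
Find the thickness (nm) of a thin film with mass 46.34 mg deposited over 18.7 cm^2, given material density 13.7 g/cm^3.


Convert: m = 46.34 mg = 4.6340e-05 kg, A = 18.7 cm^2 = 1.8700e-03 m^2, rho = 13.7 g/cm^3 = 13700 kg/m^3
t = m / (A * rho)
t = 4.6340e-05 / (1.8700e-03 * 13700)
t = 1.8088e-06 m = 1808.8 nm

1808.8


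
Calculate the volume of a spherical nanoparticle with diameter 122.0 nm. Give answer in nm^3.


Radius r = 122.0/2 = 61 nm
Volume V = (4/3) * pi * r^3
V = (4/3) * pi * (61)^3
V = 950775.79 nm^3

950775.79


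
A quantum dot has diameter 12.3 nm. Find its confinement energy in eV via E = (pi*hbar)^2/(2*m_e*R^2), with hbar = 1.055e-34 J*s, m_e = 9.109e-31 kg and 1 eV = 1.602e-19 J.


Radius R = 12.3/2 = 6.15 nm = 6.15e-09 m
E = (pi * 1.055e-34)^2 / (2 * 9.109e-31 * (6.15e-09)^2)
E(J) = 1.59424e-21
E = E(J) / 1.602e-19 = 0.01 eV

0.01


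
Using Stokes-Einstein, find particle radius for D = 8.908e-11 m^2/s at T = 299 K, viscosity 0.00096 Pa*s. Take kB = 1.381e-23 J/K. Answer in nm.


Stokes-Einstein: R = kB*T / (6*pi*eta*D)
R = 1.381e-23 * 299 / (6 * pi * 0.00096 * 8.908e-11)
R = 2.56161e-09 m = 2.56 nm

2.56


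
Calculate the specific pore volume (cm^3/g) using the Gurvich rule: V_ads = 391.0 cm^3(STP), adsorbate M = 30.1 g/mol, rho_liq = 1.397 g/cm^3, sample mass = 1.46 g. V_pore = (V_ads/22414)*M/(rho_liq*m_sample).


Moles adsorbed n = V_ads / 22414 = 391.0 / 22414 = 1.744445e-02 mol
Liquid volume V_liq = n * M / rho_liq = 1.744445e-02 * 30.1 / 1.397 = 0.37586 cm^3
Specific pore volume V_pore = V_liq / m_sample = 0.37586 / 1.46
V_pore = 0.2574 cm^3/g

0.2574


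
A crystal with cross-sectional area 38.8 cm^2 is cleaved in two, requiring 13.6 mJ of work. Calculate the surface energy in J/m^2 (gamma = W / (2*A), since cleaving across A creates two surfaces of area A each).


Convert: A = 38.8 cm^2 = 0.00388 m^2, W = 13.6 mJ = 0.0136 J
Cleaving exposes two faces of area A, so total new surface = 2*A and gamma = W / (2*A)
gamma = 0.0136 / (2 * 0.00388)
gamma = 1.753 J/m^2

1.753


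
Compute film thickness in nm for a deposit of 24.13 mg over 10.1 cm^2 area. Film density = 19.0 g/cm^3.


Convert: m = 24.13 mg = 2.4130e-05 kg, A = 10.1 cm^2 = 1.0100e-03 m^2, rho = 19.0 g/cm^3 = 19000 kg/m^3
t = m / (A * rho)
t = 2.4130e-05 / (1.0100e-03 * 19000)
t = 1.2574e-06 m = 1257.4 nm

1257.4


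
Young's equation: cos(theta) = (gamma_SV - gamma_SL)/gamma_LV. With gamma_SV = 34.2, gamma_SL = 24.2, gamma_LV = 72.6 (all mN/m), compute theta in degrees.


cos(theta) = (gamma_SV - gamma_SL) / gamma_LV
cos(theta) = (34.2 - 24.2) / 72.6
cos(theta) = 0.137741
theta = arccos(0.137741) = 82.08 degrees

82.08


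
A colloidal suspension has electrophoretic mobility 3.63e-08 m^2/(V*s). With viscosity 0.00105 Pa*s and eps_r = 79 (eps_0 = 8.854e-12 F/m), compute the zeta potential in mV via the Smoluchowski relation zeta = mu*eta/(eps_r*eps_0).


Smoluchowski equation: zeta = mu * eta / (eps_r * eps_0)
zeta = 3.63e-08 * 0.00105 / (79 * 8.854e-12)
zeta = 0.054492 V = 54.49 mV

54.49


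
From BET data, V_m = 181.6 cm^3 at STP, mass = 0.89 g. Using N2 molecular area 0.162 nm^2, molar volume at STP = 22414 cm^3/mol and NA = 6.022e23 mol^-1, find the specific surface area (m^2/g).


Number of moles in monolayer = V_m / 22414 = 181.6 / 22414 = 0.00810208
Number of molecules = moles * NA = 0.00810208 * 6.022e23
SA = molecules * sigma / mass
SA = (181.6 / 22414) * 6.022e23 * 0.162e-18 / 0.89
SA = 888.1 m^2/g

888.1


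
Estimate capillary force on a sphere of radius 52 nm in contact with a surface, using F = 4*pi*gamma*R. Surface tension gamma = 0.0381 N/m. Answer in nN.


Convert radius: R = 52 nm = 5.2e-08 m
F = 4 * pi * gamma * R
F = 4 * pi * 0.0381 * 5.2e-08
F = 2.48965e-08 N = 24.8965 nN

24.8965


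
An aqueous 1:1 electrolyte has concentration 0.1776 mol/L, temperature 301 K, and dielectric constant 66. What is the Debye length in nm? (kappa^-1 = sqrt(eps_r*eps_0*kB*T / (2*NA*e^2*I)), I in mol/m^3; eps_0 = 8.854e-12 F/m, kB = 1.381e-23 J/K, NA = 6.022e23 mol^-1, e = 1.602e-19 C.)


Ionic strength I = 0.1776 * 1^2 * 1000 = 177.6 mol/m^3
kappa^-1 = sqrt(66 * 8.854e-12 * 1.381e-23 * 301 / (2 * 6.022e23 * (1.602e-19)^2 * 177.6))
kappa^-1 = 0.665 nm

0.665


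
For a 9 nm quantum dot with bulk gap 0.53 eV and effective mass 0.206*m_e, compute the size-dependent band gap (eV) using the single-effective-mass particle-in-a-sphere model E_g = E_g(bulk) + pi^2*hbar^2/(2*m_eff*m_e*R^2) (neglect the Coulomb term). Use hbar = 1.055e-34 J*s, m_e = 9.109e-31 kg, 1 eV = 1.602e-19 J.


Radius R = 9/2 nm = 4.5e-09 m
Confinement energy dE = pi^2 * hbar^2 / (2 * m_eff * m_e * R^2)
dE = pi^2 * (1.055e-34)^2 / (2 * 0.206 * 9.109e-31 * (4.5e-09)^2) J, divided by 1.602e-19 J/eV
dE = 0.0902 eV
Total band gap = E_g(bulk) + dE = 0.53 + 0.0902 = 0.6202 eV

0.6202


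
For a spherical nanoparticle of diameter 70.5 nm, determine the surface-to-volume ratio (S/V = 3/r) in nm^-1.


Radius r = 70.5/2 = 35.25 nm
S/V = 3 / r = 3 / 35.25
S/V = 0.0851 nm^-1

0.0851


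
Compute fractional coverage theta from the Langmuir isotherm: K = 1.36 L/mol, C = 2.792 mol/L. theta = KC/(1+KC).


Langmuir isotherm: theta = K*C / (1 + K*C)
K*C = 1.36 * 2.792 = 3.79712
theta = 3.79712 / (1 + 3.79712) = 3.79712 / 4.79712
theta = 0.7915

0.7915


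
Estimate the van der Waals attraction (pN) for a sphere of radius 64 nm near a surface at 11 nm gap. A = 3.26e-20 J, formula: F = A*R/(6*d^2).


Convert to SI: R = 64 nm = 6.4e-08 m, d = 11 nm = 1.1e-08 m
F = A * R / (6 * d^2)
F = 3.26e-20 * 6.4e-08 / (6 * (1.1e-08)^2)
F = 2.87383e-12 N = 2.874 pN

2.874


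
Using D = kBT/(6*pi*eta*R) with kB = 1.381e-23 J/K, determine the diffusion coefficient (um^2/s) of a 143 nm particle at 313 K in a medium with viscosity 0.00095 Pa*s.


Radius R = 143/2 = 71.5 nm = 7.15e-08 m
D = kB*T / (6*pi*eta*R)
D = 1.381e-23 * 313 / (6 * pi * 0.00095 * 7.15e-08)
D = 3.37604e-12 m^2/s = 3.376 um^2/s

3.376


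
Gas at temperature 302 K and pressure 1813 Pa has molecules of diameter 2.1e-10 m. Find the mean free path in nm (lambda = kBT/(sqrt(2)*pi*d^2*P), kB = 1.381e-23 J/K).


Mean free path: lambda = kB*T / (sqrt(2) * pi * d^2 * P)
lambda = 1.381e-23 * 302 / (sqrt(2) * pi * (2.1e-10)^2 * 1813)
lambda = 1.17408e-05 m
lambda = 11740.85 nm

11740.85


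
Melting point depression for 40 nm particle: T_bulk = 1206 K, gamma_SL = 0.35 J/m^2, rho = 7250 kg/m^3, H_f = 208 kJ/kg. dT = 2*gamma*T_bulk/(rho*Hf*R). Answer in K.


Radius R = 40/2 = 20 nm = 2e-08 m
Convert H_f = 208 kJ/kg = 208000 J/kg
dT = 2 * gamma_SL * T_bulk / (rho * H_f * R)
dT = 2 * 0.35 * 1206 / (7250 * 208000 * 2e-08)
dT = 28.0 K

28.0


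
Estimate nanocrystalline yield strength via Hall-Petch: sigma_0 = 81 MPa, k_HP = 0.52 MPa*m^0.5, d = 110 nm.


d = 110 nm = 1.1e-07 m
sqrt(d) = 0.0003316625
Hall-Petch contribution = k / sqrt(d) = 0.52 / 0.0003316625 = 1567.9 MPa
sigma = sigma_0 + k/sqrt(d) = 81 + 1567.9 = 1648.9 MPa

1648.9


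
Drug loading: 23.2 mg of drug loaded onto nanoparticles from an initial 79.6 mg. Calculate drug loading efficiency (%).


Drug loading efficiency = (drug loaded / drug initial) * 100
DLE = 23.2 / 79.6 * 100
DLE = 0.2915 * 100
DLE = 29.15%

29.15


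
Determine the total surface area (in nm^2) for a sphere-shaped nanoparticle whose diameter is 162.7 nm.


Radius r = 162.7/2 = 81.35 nm
Surface area SA = 4 * pi * r^2
SA = 4 * pi * (81.35)^2
SA = 83162.01 nm^2

83162.01


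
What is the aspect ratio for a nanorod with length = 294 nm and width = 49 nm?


Aspect ratio AR = length / diameter
AR = 294 / 49
AR = 6.0

6.0


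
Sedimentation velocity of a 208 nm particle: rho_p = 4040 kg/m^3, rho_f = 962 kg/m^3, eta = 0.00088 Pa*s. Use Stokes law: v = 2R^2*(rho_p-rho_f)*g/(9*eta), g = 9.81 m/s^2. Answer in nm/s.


Radius R = 208/2 nm = 1.04e-07 m
Density difference = 4040 - 962 = 3078 kg/m^3
v = 2 * R^2 * (rho_p - rho_f) * g / (9 * eta)
v = 2 * (1.04e-07)^2 * 3078 * 9.81 / (9 * 0.00088)
v = 8.24725e-08 m/s = 82.4725 nm/s

82.4725


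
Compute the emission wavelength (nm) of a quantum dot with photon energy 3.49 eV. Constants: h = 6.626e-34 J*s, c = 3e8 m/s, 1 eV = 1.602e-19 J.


Convert energy: E = 3.49 eV = 3.49 * 1.602e-19 = 5.59098e-19 J
lambda = h*c / E = 6.626e-34 * 3e8 / 5.59098e-19
lambda = 3.55537e-07 m = 355.5 nm

355.5


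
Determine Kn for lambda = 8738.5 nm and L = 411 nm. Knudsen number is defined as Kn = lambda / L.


Knudsen number Kn = lambda / L
Kn = 8738.5 / 411
Kn = 21.2616

21.2616


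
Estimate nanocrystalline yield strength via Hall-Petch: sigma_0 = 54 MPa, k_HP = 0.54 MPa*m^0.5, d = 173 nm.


d = 173 nm = 1.73e-07 m
sqrt(d) = 0.0004159327
Hall-Petch contribution = k / sqrt(d) = 0.54 / 0.0004159327 = 1298.3 MPa
sigma = sigma_0 + k/sqrt(d) = 54 + 1298.3 = 1352.3 MPa

1352.3


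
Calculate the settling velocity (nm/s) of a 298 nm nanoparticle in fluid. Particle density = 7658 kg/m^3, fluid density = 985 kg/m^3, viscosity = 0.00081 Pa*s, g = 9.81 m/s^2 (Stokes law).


Radius R = 298/2 nm = 1.49e-07 m
Density difference = 7658 - 985 = 6673 kg/m^3
v = 2 * R^2 * (rho_p - rho_f) * g / (9 * eta)
v = 2 * (1.49e-07)^2 * 6673 * 9.81 / (9 * 0.00081)
v = 3.98717e-07 m/s = 398.7174 nm/s

398.7174


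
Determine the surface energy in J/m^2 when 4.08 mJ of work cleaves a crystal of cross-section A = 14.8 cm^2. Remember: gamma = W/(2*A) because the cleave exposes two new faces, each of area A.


Convert: A = 14.8 cm^2 = 0.00148 m^2, W = 4.08 mJ = 0.00408 J
Cleaving exposes two faces of area A, so total new surface = 2*A and gamma = W / (2*A)
gamma = 0.00408 / (2 * 0.00148)
gamma = 1.378 J/m^2

1.378


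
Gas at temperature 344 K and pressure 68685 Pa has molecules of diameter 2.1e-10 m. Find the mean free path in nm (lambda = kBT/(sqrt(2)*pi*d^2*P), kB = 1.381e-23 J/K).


Mean free path: lambda = kB*T / (sqrt(2) * pi * d^2 * P)
lambda = 1.381e-23 * 344 / (sqrt(2) * pi * (2.1e-10)^2 * 68685)
lambda = 3.5301e-07 m
lambda = 353.01 nm

353.01


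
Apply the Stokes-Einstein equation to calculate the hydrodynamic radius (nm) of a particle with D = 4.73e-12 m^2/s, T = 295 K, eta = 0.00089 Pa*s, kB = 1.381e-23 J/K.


Stokes-Einstein: R = kB*T / (6*pi*eta*D)
R = 1.381e-23 * 295 / (6 * pi * 0.00089 * 4.73e-12)
R = 5.13409e-08 m = 51.34 nm

51.34


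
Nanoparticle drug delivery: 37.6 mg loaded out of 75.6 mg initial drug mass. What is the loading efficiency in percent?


Drug loading efficiency = (drug loaded / drug initial) * 100
DLE = 37.6 / 75.6 * 100
DLE = 0.4974 * 100
DLE = 49.74%

49.74


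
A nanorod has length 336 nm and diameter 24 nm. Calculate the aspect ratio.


Aspect ratio AR = length / diameter
AR = 336 / 24
AR = 14.0

14.0


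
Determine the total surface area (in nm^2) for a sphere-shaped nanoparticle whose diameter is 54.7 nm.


Radius r = 54.7/2 = 27.35 nm
Surface area SA = 4 * pi * r^2
SA = 4 * pi * (27.35)^2
SA = 9399.93 nm^2

9399.93


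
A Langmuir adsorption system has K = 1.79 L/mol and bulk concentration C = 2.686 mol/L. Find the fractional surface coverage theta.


Langmuir isotherm: theta = K*C / (1 + K*C)
K*C = 1.79 * 2.686 = 4.80794
theta = 4.80794 / (1 + 4.80794) = 4.80794 / 5.80794
theta = 0.8278

0.8278


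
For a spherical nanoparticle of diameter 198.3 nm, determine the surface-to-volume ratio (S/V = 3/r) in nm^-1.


Radius r = 198.3/2 = 99.15 nm
S/V = 3 / r = 3 / 99.15
S/V = 0.0303 nm^-1

0.0303


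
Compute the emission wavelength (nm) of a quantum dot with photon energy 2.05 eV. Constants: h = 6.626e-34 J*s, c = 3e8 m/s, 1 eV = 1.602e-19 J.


Convert energy: E = 2.05 eV = 2.05 * 1.602e-19 = 3.2841e-19 J
lambda = h*c / E = 6.626e-34 * 3e8 / 3.2841e-19
lambda = 6.0528e-07 m = 605.3 nm

605.3


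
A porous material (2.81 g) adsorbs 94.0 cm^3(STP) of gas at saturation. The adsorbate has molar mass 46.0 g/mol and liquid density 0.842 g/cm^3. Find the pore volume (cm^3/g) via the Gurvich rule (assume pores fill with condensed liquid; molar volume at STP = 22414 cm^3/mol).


Moles adsorbed n = V_ads / 22414 = 94.0 / 22414 = 4.193807e-03 mol
Liquid volume V_liq = n * M / rho_liq = 4.193807e-03 * 46.0 / 0.842 = 0.22912 cm^3
Specific pore volume V_pore = V_liq / m_sample = 0.22912 / 2.81
V_pore = 0.0815 cm^3/g

0.0815


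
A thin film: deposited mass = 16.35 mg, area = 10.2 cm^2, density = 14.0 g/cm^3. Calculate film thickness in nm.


Convert: m = 16.35 mg = 1.6350e-05 kg, A = 10.2 cm^2 = 1.0200e-03 m^2, rho = 14.0 g/cm^3 = 14000 kg/m^3
t = m / (A * rho)
t = 1.6350e-05 / (1.0200e-03 * 14000)
t = 1.1450e-06 m = 1145.0 nm

1145.0


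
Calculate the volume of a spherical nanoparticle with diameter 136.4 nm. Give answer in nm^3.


Radius r = 136.4/2 = 68.2 nm
Volume V = (4/3) * pi * r^3
V = (4/3) * pi * (68.2)^3
V = 1328745.28 nm^3

1328745.28


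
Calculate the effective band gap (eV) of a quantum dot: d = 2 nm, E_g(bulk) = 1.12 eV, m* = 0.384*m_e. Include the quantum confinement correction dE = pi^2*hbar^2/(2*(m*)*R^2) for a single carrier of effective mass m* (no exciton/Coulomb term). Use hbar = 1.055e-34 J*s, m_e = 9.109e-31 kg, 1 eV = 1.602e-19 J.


Radius R = 2/2 nm = 1e-09 m
Confinement energy dE = pi^2 * hbar^2 / (2 * m_eff * m_e * R^2)
dE = pi^2 * (1.055e-34)^2 / (2 * 0.384 * 9.109e-31 * (1e-09)^2) J, divided by 1.602e-19 J/eV
dE = 0.9802 eV
Total band gap = E_g(bulk) + dE = 1.12 + 0.9802 = 2.1002 eV

2.1002


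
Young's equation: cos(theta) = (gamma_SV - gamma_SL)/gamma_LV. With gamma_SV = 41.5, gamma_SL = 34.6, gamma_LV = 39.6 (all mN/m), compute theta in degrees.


cos(theta) = (gamma_SV - gamma_SL) / gamma_LV
cos(theta) = (41.5 - 34.6) / 39.6
cos(theta) = 0.174242
theta = arccos(0.174242) = 79.97 degrees

79.97


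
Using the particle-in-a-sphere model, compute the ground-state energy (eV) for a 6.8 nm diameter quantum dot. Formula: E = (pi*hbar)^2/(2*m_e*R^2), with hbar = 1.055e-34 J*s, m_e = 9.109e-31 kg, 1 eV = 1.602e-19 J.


Radius R = 6.8/2 = 3.4 nm = 3.4e-09 m
E = (pi * 1.055e-34)^2 / (2 * 9.109e-31 * (3.4e-09)^2)
E(J) = 5.2161e-21
E = E(J) / 1.602e-19 = 0.0326 eV

0.0326


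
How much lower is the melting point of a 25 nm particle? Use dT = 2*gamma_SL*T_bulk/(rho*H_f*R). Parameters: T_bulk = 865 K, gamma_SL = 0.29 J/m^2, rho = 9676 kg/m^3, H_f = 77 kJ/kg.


Radius R = 25/2 = 12.5 nm = 1.25e-08 m
Convert H_f = 77 kJ/kg = 77000 J/kg
dT = 2 * gamma_SL * T_bulk / (rho * H_f * R)
dT = 2 * 0.29 * 865 / (9676 * 77000 * 1.25e-08)
dT = 53.9 K

53.9


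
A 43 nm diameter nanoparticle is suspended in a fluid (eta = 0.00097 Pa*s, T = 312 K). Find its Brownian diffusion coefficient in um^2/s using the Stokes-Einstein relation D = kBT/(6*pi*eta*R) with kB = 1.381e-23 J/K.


Radius R = 43/2 = 21.5 nm = 2.15e-08 m
D = kB*T / (6*pi*eta*R)
D = 1.381e-23 * 312 / (6 * pi * 0.00097 * 2.15e-08)
D = 1.09607e-11 m^2/s = 10.961 um^2/s

10.961


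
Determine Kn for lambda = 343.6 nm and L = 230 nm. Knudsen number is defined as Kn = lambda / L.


Knudsen number Kn = lambda / L
Kn = 343.6 / 230
Kn = 1.4939

1.4939


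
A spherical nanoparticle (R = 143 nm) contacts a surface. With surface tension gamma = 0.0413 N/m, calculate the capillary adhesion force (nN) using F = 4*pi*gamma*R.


Convert radius: R = 143 nm = 1.43e-07 m
F = 4 * pi * gamma * R
F = 4 * pi * 0.0413 * 1.43e-07
F = 7.42157e-08 N = 74.2157 nN

74.2157


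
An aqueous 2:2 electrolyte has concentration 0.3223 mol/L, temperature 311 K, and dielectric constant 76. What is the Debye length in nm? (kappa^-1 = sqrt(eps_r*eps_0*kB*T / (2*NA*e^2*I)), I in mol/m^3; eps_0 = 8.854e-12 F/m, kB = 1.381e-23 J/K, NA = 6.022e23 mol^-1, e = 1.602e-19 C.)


Ionic strength I = 0.3223 * 2^2 * 1000 = 1289.2 mol/m^3
kappa^-1 = sqrt(76 * 8.854e-12 * 1.381e-23 * 311 / (2 * 6.022e23 * (1.602e-19)^2 * 1289.2))
kappa^-1 = 0.269 nm

0.269


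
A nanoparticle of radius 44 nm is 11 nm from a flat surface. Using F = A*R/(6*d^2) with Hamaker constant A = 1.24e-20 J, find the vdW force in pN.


Convert to SI: R = 44 nm = 4.4e-08 m, d = 11 nm = 1.1e-08 m
F = A * R / (6 * d^2)
F = 1.24e-20 * 4.4e-08 / (6 * (1.1e-08)^2)
F = 7.51515e-13 N = 0.752 pN

0.752


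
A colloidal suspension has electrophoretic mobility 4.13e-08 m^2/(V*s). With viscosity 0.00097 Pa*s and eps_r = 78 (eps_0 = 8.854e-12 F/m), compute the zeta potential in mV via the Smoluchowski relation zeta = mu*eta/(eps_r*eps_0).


Smoluchowski equation: zeta = mu * eta / (eps_r * eps_0)
zeta = 4.13e-08 * 0.00097 / (78 * 8.854e-12)
zeta = 0.058008 V = 58.01 mV

58.01


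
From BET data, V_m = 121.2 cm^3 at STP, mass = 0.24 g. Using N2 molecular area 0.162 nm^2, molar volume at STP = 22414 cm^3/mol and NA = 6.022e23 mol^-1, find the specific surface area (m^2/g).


Number of moles in monolayer = V_m / 22414 = 121.2 / 22414 = 0.00540733
Number of molecules = moles * NA = 0.00540733 * 6.022e23
SA = molecules * sigma / mass
SA = (121.2 / 22414) * 6.022e23 * 0.162e-18 / 0.24
SA = 2198.0 m^2/g

2198.0


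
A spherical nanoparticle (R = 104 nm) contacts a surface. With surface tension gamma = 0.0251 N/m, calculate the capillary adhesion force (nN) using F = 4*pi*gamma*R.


Convert radius: R = 104 nm = 1.04e-07 m
F = 4 * pi * gamma * R
F = 4 * pi * 0.0251 * 1.04e-07
F = 3.28033e-08 N = 32.8033 nN

32.8033


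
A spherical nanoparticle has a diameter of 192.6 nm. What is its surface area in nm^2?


Radius r = 192.6/2 = 96.3 nm
Surface area SA = 4 * pi * r^2
SA = 4 * pi * (96.3)^2
SA = 116536.63 nm^2

116536.63


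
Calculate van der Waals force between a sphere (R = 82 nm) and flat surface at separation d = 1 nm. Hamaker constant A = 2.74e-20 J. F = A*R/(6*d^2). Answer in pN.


Convert to SI: R = 82 nm = 8.2e-08 m, d = 1 nm = 1e-09 m
F = A * R / (6 * d^2)
F = 2.74e-20 * 8.2e-08 / (6 * (1e-09)^2)
F = 3.74467e-10 N = 374.467 pN

374.467


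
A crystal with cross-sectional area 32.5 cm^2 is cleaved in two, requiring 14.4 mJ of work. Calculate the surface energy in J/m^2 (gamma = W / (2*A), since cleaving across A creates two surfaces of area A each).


Convert: A = 32.5 cm^2 = 0.00325 m^2, W = 14.4 mJ = 0.0144 J
Cleaving exposes two faces of area A, so total new surface = 2*A and gamma = W / (2*A)
gamma = 0.0144 / (2 * 0.00325)
gamma = 2.215 J/m^2

2.215


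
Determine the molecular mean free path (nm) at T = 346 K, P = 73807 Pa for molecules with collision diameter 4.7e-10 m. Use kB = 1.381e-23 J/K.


Mean free path: lambda = kB*T / (sqrt(2) * pi * d^2 * P)
lambda = 1.381e-23 * 346 / (sqrt(2) * pi * (4.7e-10)^2 * 73807)
lambda = 6.59647e-08 m
lambda = 65.96 nm

65.96


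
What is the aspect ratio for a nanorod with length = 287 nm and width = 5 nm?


Aspect ratio AR = length / diameter
AR = 287 / 5
AR = 57.4

57.4


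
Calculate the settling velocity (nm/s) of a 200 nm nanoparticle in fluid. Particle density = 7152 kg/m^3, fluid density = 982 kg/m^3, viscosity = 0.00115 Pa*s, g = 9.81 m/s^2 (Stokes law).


Radius R = 200/2 nm = 1e-07 m
Density difference = 7152 - 982 = 6170 kg/m^3
v = 2 * R^2 * (rho_p - rho_f) * g / (9 * eta)
v = 2 * (1e-07)^2 * 6170 * 9.81 / (9 * 0.00115)
v = 1.16962e-07 m/s = 116.9617 nm/s

116.9617


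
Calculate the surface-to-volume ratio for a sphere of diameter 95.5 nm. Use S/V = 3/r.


Radius r = 95.5/2 = 47.75 nm
S/V = 3 / r = 3 / 47.75
S/V = 0.0628 nm^-1

0.0628


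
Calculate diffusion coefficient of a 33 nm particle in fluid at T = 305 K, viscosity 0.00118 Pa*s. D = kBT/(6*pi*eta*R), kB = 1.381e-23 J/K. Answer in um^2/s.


Radius R = 33/2 = 16.5 nm = 1.65e-08 m
D = kB*T / (6*pi*eta*R)
D = 1.381e-23 * 305 / (6 * pi * 0.00118 * 1.65e-08)
D = 1.14769e-11 m^2/s = 11.477 um^2/s

11.477


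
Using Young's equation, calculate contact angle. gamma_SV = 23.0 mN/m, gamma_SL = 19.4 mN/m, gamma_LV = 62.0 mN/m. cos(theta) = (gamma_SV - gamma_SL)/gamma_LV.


cos(theta) = (gamma_SV - gamma_SL) / gamma_LV
cos(theta) = (23.0 - 19.4) / 62.0
cos(theta) = 0.058065
theta = arccos(0.058065) = 86.67 degrees

86.67
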